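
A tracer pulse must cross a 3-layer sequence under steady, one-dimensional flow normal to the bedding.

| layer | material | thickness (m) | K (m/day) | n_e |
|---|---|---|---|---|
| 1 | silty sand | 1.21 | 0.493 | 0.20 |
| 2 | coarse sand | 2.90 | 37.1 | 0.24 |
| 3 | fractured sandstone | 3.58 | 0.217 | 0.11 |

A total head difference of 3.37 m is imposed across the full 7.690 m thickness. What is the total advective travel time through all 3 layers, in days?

7.52

With flow normal to the layers, continuity requires the same specific discharge q through every layer.
Σ(b_i/K_i) = 1.21/0.493 + 2.90/37.1 + 3.58/0.217 = 19.03 d.
q = Δh / Σ(b_i/K_i) = 3.37 / 19.03 = 0.1771 m/day.
In each layer the seepage velocity is v_i = q/n_i, so the layer transit time is t_i = b_i·n_i / q:
  layer 1 (silty sand): t_1 = 1.21 × 0.20 / 0.1771 = 1.367 d
  layer 2 (coarse sand): t_2 = 2.90 × 0.24 / 0.1771 = 3.930 d
  layer 3 (fractured sandstone): t_3 = 3.58 × 0.11 / 0.1771 = 2.224 d
Total t = Σ t_i = 7.521 days.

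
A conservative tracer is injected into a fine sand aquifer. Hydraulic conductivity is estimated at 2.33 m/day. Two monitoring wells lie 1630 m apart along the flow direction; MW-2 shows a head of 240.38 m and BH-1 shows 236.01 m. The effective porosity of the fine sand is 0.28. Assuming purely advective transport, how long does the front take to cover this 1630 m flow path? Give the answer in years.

200

Hydraulic gradient i = (240.38 − 236.01) / 1630 = 4.37 / 1630 = 0.002681.
Darcy flux q = K · i = 2.330 × 0.002681 = 0.006247 m/day.
Seepage velocity v = q / n_e = 0.006247 / 0.28 = 0.02231 m/day.
Travel time t = L / v = 1630 / 0.02231 = 73063 days = 200.0 years.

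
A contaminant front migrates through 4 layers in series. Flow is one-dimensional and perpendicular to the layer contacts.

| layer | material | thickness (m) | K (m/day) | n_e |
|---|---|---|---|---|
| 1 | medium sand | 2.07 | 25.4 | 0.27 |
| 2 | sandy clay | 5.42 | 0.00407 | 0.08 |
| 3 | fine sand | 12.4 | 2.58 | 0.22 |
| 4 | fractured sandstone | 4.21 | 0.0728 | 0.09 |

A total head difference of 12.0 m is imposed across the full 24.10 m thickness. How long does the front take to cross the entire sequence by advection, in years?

1.30

With flow normal to the layers, continuity requires the same specific discharge q through every layer.
Σ(b_i/K_i) = 2.07/25.4 + 5.42/0.00407 + 12.4/2.58 + 4.21/0.0728 = 1394 d.
q = Δh / Σ(b_i/K_i) = 12.0 / 1394 = 0.008606 m/day.
In each layer the seepage velocity is v_i = q/n_i, so the layer transit time is t_i = b_i·n_i / q:
  layer 1 (medium sand): t_1 = 2.07 × 0.27 / 0.008606 = 64.94 d
  layer 2 (sandy clay): t_2 = 5.42 × 0.08 / 0.008606 = 50.38 d
  layer 3 (fine sand): t_3 = 12.4 × 0.22 / 0.008606 = 317.0 d
  layer 4 (fractured sandstone): t_4 = 4.21 × 0.09 / 0.008606 = 44.03 d
Total t = Σ t_i = 476.4 days = 1.304 years.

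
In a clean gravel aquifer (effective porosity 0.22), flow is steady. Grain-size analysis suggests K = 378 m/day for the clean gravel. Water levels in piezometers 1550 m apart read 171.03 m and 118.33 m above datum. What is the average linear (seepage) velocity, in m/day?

58.4

Hydraulic gradient i = (171.03 − 118.33) / 1550 = 52.7 / 1550 = 0.03400.
Darcy flux q = K · i = 378.0 × 0.03400 = 12.85 m/day.
Seepage velocity v = q / n_e = 12.85 / 0.22 = 58.42 m/day.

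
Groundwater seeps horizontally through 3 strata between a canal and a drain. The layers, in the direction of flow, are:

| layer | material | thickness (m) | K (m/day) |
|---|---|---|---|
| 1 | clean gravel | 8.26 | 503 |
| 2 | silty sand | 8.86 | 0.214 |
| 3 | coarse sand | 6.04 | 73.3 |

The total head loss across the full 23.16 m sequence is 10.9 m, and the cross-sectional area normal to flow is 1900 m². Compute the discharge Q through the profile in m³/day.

Flow is perpendicular to layering, so the layers act in series and the equivalent K is the thickness-weighted harmonic mean.
Total thickness L = 8.26 + 8.86 + 6.04 = 23.16 m.
Σ(b_i/K_i) = 8.26/503 + 8.86/0.214 + 6.04/73.3 = 41.50 d.
K_eq = L / Σ(b_i/K_i) = 23.16 / 41.50 = 0.5581 m/day.
Q = K_eq · A · (Δh/L) = 0.5581 × 1900 × (10.9/23.16) = 499.0 m³/day.

499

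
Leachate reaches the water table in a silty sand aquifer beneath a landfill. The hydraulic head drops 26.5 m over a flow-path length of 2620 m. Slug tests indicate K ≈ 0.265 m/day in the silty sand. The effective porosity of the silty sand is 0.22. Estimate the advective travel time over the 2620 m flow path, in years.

589

Hydraulic gradient i = Δh / L = 26.5 / 2620 = 0.01011.
Darcy flux q = K · i = 0.2650 × 0.01011 = 0.002680 m/day.
Seepage velocity v = q / n_e = 0.002680 / 0.22 = 0.01218 m/day.
Travel time t = L / v = 2620 / 0.01218 = 2.150e+05 days = 588.8 years.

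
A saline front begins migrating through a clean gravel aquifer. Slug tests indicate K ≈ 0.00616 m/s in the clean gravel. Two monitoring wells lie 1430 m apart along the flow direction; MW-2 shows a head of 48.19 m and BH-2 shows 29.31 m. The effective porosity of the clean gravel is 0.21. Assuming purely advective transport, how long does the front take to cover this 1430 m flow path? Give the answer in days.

42.7

Convert K: 0.00616 m/s × 86400 = 532.2 m/day.
Hydraulic gradient i = (48.19 − 29.31) / 1430 = 18.88 / 1430 = 0.01320.
Darcy flux q = K · i = 532.2 × 0.01320 = 7.027 m/day.
Seepage velocity v = q / n_e = 7.027 / 0.21 = 33.46 m/day.
Travel time t = L / v = 1430 / 33.46 = 42.74 days.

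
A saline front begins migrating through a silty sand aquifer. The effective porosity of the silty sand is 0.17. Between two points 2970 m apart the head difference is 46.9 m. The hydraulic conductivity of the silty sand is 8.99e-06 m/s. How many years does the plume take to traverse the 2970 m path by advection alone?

Convert K: 8.99e-06 m/s × 86400 = 0.7767 m/day.
Hydraulic gradient i = Δh / L = 46.9 / 2970 = 0.01579.
Darcy flux q = K · i = 0.7767 × 0.01579 = 0.01227 m/day.
Seepage velocity v = q / n_e = 0.01227 / 0.17 = 0.07215 m/day.
Travel time t = L / v = 2970 / 0.07215 = 41164 days = 112.7 years.

113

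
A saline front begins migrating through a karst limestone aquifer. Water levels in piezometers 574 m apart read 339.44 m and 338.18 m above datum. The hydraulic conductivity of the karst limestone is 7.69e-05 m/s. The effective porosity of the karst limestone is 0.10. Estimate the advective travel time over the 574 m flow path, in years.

10.8

Convert K: 7.69e-05 m/s × 86400 = 6.644 m/day.
Hydraulic gradient i = (339.44 − 338.18) / 574 = 1.26 / 574 = 0.002195.
Darcy flux q = K · i = 6.644 × 0.002195 = 0.01458 m/day.
Seepage velocity v = q / n_e = 0.01458 / 0.10 = 0.1458 m/day.
Travel time t = L / v = 574 / 0.1458 = 3936 days = 10.78 years.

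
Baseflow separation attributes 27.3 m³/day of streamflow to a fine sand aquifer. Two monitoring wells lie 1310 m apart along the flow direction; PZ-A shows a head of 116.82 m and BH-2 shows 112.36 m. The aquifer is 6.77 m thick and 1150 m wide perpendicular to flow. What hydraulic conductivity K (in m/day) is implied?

1.03

Cross-sectional area A = 1150 × 6.77 = 7785 m².
Hydraulic gradient i = (116.82 − 112.36) / 1310 = 4.46 / 1310 = 0.003405.
From Q = K·A·i, K = Q / (A·i) = 27.3 / (7785 × 0.003405) = 1.030 m/day.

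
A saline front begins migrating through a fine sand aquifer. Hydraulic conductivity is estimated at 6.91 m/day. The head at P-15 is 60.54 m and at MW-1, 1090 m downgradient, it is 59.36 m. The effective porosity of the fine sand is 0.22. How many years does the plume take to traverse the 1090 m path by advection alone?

87.8

Hydraulic gradient i = (60.54 − 59.36) / 1090 = 1.18 / 1090 = 0.001083.
Darcy flux q = K · i = 6.910 × 0.001083 = 0.007481 m/day.
Seepage velocity v = q / n_e = 0.007481 / 0.22 = 0.03400 m/day.
Travel time t = L / v = 1090 / 0.03400 = 32056 days = 87.77 years.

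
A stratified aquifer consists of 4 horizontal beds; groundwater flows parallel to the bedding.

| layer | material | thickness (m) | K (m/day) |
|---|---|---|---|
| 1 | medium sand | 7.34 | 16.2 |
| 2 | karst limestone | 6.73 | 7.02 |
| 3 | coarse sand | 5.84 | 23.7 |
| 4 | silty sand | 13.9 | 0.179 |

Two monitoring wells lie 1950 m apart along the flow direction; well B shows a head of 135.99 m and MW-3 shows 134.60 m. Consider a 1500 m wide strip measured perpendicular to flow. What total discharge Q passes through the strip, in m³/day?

328

Flow is parallel to layering, so each bed carries its own Darcy discharge and the transmissivities add.
Σ(K_i·b_i) = 16.2×7.34 + 7.02×6.73 + 23.7×5.84 + 0.179×13.9 = 307.0 m²/day.
Hydraulic gradient i = (135.99 − 134.60) / 1950 = 1.39 / 1950 = 0.0007128.
Q = Σ(K_i·b_i) · W · i = 307.0 × 1500 × 0.0007128 = 328.3 m³/day.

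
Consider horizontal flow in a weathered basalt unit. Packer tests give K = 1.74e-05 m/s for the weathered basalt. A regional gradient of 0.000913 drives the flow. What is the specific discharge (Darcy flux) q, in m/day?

0.00137

Convert K: 1.74e-05 m/s × 86400 = 1.503 m/day.
Hydraulic gradient i = 0.000913.
Specific discharge q = K · i = 1.503 × 0.0009130 = 0.001373 m/day.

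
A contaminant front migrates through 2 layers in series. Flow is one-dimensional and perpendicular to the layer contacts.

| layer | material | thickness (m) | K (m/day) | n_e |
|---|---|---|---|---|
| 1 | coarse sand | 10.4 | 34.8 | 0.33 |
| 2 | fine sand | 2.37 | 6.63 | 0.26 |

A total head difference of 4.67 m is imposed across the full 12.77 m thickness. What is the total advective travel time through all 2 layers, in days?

With flow normal to the layers, continuity requires the same specific discharge q through every layer.
Σ(b_i/K_i) = 10.4/34.8 + 2.37/6.63 = 0.6563 d.
q = Δh / Σ(b_i/K_i) = 4.67 / 0.6563 = 7.115 m/day.
In each layer the seepage velocity is v_i = q/n_i, so the layer transit time is t_i = b_i·n_i / q:
  layer 1 (coarse sand): t_1 = 10.4 × 0.33 / 7.115 = 0.4823 d
  layer 2 (fine sand): t_2 = 2.37 × 0.26 / 7.115 = 0.08660 d
Total t = Σ t_i = 0.5689 days.

0.569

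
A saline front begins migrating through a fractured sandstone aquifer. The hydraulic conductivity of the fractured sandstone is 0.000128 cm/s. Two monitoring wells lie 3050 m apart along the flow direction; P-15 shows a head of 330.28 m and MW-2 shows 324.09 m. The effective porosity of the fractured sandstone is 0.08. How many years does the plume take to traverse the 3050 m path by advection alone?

2980

Convert K: 0.000128 cm/s × 864 = 0.1106 m/day.
Hydraulic gradient i = (330.28 − 324.09) / 3050 = 6.19 / 3050 = 0.002030.
Darcy flux q = K · i = 0.1106 × 0.002030 = 0.0002244 m/day.
Seepage velocity v = q / n_e = 0.0002244 / 0.08 = 0.002806 m/day.
Travel time t = L / v = 3050 / 0.002806 = 1.087e+06 days = 2976 years.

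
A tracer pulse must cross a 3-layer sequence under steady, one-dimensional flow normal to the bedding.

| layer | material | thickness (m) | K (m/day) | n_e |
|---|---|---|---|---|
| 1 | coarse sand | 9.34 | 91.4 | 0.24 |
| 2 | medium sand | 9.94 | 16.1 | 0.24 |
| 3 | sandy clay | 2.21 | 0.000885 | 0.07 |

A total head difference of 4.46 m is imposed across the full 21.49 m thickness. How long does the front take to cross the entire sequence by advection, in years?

With flow normal to the layers, continuity requires the same specific discharge q through every layer.
Σ(b_i/K_i) = 9.34/91.4 + 9.94/16.1 + 2.21/0.000885 = 2498 d.
q = Δh / Σ(b_i/K_i) = 4.46 / 2498 = 0.001786 m/day.
In each layer the seepage velocity is v_i = q/n_i, so the layer transit time is t_i = b_i·n_i / q:
  layer 1 (coarse sand): t_1 = 9.34 × 0.24 / 0.001786 = 1255 d
  layer 2 (medium sand): t_2 = 9.94 × 0.24 / 0.001786 = 1336 d
  layer 3 (sandy clay): t_3 = 2.21 × 0.07 / 0.001786 = 86.64 d
Total t = Σ t_i = 2678 days = 7.332 years.

7.33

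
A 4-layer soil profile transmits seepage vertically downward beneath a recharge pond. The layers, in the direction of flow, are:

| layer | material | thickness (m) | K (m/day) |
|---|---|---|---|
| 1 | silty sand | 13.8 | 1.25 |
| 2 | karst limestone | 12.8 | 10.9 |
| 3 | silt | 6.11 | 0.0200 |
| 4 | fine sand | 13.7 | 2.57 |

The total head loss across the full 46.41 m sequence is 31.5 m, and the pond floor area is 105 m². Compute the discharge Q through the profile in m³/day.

10.2

Flow is perpendicular to layering, so the layers act in series and the equivalent K is the thickness-weighted harmonic mean.
Total thickness L = 13.8 + 12.8 + 6.11 + 13.7 = 46.41 m.
Σ(b_i/K_i) = 13.8/1.25 + 12.8/10.9 + 6.11/0.0200 + 13.7/2.57 = 323.0 d.
K_eq = L / Σ(b_i/K_i) = 46.41 / 323.0 = 0.1437 m/day.
Q = K_eq · A · (Δh/L) = 0.1437 × 105 × (31.5/46.41) = 10.24 m³/day.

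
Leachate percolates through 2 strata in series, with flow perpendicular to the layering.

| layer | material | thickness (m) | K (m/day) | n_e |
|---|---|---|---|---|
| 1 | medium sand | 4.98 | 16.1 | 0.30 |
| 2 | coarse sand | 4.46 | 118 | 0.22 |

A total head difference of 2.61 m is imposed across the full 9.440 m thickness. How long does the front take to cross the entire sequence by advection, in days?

0.329

With flow normal to the layers, continuity requires the same specific discharge q through every layer.
Σ(b_i/K_i) = 4.98/16.1 + 4.46/118 = 0.3471 d.
q = Δh / Σ(b_i/K_i) = 2.61 / 0.3471 = 7.519 m/day.
In each layer the seepage velocity is v_i = q/n_i, so the layer transit time is t_i = b_i·n_i / q:
  layer 1 (medium sand): t_1 = 4.98 × 0.30 / 7.519 = 0.1987 d
  layer 2 (coarse sand): t_2 = 4.46 × 0.22 / 7.519 = 0.1305 d
Total t = Σ t_i = 0.3292 days.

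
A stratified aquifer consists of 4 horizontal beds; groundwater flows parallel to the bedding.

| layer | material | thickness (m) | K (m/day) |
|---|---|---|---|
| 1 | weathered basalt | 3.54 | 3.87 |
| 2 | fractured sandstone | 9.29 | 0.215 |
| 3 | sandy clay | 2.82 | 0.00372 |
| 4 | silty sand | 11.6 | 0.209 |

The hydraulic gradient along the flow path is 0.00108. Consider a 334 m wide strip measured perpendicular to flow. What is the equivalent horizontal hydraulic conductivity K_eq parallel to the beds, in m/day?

0.665

Flow is parallel to layering, so each bed carries its own Darcy discharge and the transmissivities add.
Σ(K_i·b_i) = 3.87×3.54 + 0.215×9.29 + 0.00372×2.82 + 0.209×11.6 = 18.13 m²/day.
Total thickness b = 27.25 m, so K_eq = Σ(K_i·b_i)/b = 0.6654 m/day.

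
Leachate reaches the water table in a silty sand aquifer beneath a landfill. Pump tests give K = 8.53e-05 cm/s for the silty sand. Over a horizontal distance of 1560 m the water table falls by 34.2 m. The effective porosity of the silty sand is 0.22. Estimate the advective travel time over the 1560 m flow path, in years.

Convert K: 8.53e-05 cm/s × 864 = 0.07370 m/day.
Hydraulic gradient i = Δh / L = 34.2 / 1560 = 0.02192.
Darcy flux q = K · i = 0.07370 × 0.02192 = 0.001616 m/day.
Seepage velocity v = q / n_e = 0.001616 / 0.22 = 0.007344 m/day.
Travel time t = L / v = 1560 / 0.007344 = 2.124e+05 days = 581.6 years.

582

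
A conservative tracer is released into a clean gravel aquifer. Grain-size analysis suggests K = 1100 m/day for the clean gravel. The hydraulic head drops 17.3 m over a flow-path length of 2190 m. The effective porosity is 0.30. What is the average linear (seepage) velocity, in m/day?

29.0

Hydraulic gradient i = Δh / L = 17.3 / 2190 = 0.007900.
Darcy flux q = K · i = 1100 × 0.007900 = 8.689 m/day.
Seepage velocity v = q / n_e = 8.689 / 0.30 = 28.96 m/day.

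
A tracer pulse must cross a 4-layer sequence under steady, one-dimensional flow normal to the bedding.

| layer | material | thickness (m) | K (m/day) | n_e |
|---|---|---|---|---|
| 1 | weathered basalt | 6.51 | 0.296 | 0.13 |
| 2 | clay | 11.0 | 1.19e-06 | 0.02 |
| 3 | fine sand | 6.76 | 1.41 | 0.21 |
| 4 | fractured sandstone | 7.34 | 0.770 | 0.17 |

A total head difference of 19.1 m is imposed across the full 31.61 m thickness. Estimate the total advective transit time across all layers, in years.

4950

With flow normal to the layers, continuity requires the same specific discharge q through every layer.
Σ(b_i/K_i) = 6.51/0.296 + 11.0/1.19e-06 + 6.76/1.41 + 7.34/0.770 = 9.244e+06 d.
q = Δh / Σ(b_i/K_i) = 19.1 / 9.244e+06 = 2.066e-06 m/day.
In each layer the seepage velocity is v_i = q/n_i, so the layer transit time is t_i = b_i·n_i / q:
  layer 1 (weathered basalt): t_1 = 6.51 × 0.13 / 2.066e-06 = 4.096e+05 d
  layer 2 (clay): t_2 = 11.0 × 0.02 / 2.066e-06 = 1.065e+05 d
  layer 3 (fine sand): t_3 = 6.76 × 0.21 / 2.066e-06 = 6.870e+05 d
  layer 4 (fractured sandstone): t_4 = 7.34 × 0.17 / 2.066e-06 = 6.039e+05 d
Total t = Σ t_i = 1.807e+06 days = 4947 years.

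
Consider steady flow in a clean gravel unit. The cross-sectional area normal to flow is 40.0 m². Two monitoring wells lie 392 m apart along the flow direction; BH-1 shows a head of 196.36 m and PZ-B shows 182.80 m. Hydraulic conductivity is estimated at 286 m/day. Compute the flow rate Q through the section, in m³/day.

396

Hydraulic gradient i = (196.36 − 182.80) / 392 = 13.56 / 392 = 0.03459.
Darcy's law: Q = K · A · i = 286.0 × 40.00 × 0.03459 = 395.7 m³/day.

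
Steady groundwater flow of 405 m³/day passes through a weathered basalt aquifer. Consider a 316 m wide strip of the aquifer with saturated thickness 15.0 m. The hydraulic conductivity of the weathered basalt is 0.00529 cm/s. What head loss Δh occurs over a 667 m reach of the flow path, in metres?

12.5

Convert K: 0.00529 cm/s × 864 = 4.571 m/day.
Cross-sectional area A = 316 × 15.0 = 4740 m².
From Q = K·A·i, i = Q / (K·A) = 405 / (4.571 × 4740) = 0.01869.
Head loss Δh = i · L = 0.01869 × 667 = 12.47 m.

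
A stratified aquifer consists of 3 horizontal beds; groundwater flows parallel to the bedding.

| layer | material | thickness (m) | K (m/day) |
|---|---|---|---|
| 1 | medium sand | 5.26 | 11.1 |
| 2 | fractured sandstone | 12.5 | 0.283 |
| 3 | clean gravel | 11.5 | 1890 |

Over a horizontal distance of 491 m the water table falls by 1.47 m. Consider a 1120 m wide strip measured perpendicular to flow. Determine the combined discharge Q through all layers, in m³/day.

Flow is parallel to layering, so each bed carries its own Darcy discharge and the transmissivities add.
Σ(K_i·b_i) = 11.1×5.26 + 0.283×12.5 + 1890×11.5 = 21797 m²/day.
Hydraulic gradient i = Δh / L = 1.47 / 491 = 0.002994.
Q = Σ(K_i·b_i) · W · i = 21797 × 1120 × 0.002994 = 73089 m³/day.

73100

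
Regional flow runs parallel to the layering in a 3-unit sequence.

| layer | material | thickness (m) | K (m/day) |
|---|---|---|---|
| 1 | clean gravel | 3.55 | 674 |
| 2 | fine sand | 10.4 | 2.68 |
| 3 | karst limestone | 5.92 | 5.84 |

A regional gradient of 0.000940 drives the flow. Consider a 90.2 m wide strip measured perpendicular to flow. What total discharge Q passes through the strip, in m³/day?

208

Flow is parallel to layering, so each bed carries its own Darcy discharge and the transmissivities add.
Σ(K_i·b_i) = 674×3.55 + 2.68×10.4 + 5.84×5.92 = 2455 m²/day.
Hydraulic gradient i = 0.000940.
Q = Σ(K_i·b_i) · W · i = 2455 × 90.2 × 0.0009400 = 208.2 m³/day.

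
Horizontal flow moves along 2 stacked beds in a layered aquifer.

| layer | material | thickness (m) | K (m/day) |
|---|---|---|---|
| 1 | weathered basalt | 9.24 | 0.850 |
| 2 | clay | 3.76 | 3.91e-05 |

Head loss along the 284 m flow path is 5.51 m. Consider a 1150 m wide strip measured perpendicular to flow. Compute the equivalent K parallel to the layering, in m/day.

Flow is parallel to layering, so each bed carries its own Darcy discharge and the transmissivities add.
Σ(K_i·b_i) = 0.850×9.24 + 3.91e-05×3.76 = 7.854 m²/day.
Total thickness b = 13.00 m, so K_eq = Σ(K_i·b_i)/b = 0.6042 m/day.

0.604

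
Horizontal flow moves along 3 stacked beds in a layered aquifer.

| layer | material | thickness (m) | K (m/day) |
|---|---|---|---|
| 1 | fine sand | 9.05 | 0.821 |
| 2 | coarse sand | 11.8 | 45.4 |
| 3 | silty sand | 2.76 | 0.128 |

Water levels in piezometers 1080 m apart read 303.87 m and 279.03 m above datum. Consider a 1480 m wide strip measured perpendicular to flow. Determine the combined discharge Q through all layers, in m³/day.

18500

Flow is parallel to layering, so each bed carries its own Darcy discharge and the transmissivities add.
Σ(K_i·b_i) = 0.821×9.05 + 45.4×11.8 + 0.128×2.76 = 543.5 m²/day.
Hydraulic gradient i = (303.87 − 279.03) / 1080 = 24.84 / 1080 = 0.02300.
Q = Σ(K_i·b_i) · W · i = 543.5 × 1480 × 0.02300 = 18501 m³/day.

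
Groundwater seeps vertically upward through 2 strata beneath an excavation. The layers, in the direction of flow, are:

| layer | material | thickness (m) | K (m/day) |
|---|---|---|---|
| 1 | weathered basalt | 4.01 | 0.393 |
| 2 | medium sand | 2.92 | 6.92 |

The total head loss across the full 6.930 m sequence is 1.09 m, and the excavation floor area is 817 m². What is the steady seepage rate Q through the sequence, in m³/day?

Flow is perpendicular to layering, so the layers act in series and the equivalent K is the thickness-weighted harmonic mean.
Total thickness L = 4.01 + 2.92 = 6.930 m.
Σ(b_i/K_i) = 4.01/0.393 + 2.92/6.92 = 10.63 d.
K_eq = L / Σ(b_i/K_i) = 6.930 / 10.63 = 0.6522 m/day.
Q = K_eq · A · (Δh/L) = 0.6522 × 817 × (1.09/6.930) = 83.81 m³/day.

83.8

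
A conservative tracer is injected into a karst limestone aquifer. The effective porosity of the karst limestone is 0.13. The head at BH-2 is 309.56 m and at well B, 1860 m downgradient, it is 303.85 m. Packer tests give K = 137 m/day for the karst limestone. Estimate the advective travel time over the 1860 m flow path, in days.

575

Hydraulic gradient i = (309.56 − 303.85) / 1860 = 5.71 / 1860 = 0.003070.
Darcy flux q = K · i = 137.0 × 0.003070 = 0.4206 m/day.
Seepage velocity v = q / n_e = 0.4206 / 0.13 = 3.235 m/day.
Travel time t = L / v = 1860 / 3.235 = 574.9 days.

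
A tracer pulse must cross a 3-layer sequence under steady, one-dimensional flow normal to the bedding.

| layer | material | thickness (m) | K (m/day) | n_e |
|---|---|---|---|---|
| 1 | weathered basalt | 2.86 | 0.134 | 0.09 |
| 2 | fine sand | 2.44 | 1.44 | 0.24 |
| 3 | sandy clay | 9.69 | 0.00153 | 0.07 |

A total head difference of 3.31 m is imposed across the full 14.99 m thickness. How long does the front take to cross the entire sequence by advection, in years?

8.00

With flow normal to the layers, continuity requires the same specific discharge q through every layer.
Σ(b_i/K_i) = 2.86/0.134 + 2.44/1.44 + 9.69/0.00153 = 6356 d.
q = Δh / Σ(b_i/K_i) = 3.31 / 6356 = 0.0005207 m/day.
In each layer the seepage velocity is v_i = q/n_i, so the layer transit time is t_i = b_i·n_i / q:
  layer 1 (weathered basalt): t_1 = 2.86 × 0.09 / 0.0005207 = 494.3 d
  layer 2 (fine sand): t_2 = 2.44 × 0.24 / 0.0005207 = 1125 d
  layer 3 (sandy clay): t_3 = 9.69 × 0.07 / 0.0005207 = 1303 d
Total t = Σ t_i = 2921 days = 7.998 years.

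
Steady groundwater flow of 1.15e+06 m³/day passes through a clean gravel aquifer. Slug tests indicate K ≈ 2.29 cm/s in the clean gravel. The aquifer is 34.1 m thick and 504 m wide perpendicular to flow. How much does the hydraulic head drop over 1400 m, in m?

47.3

Convert K: 2.29 cm/s × 864 = 1979 m/day.
Cross-sectional area A = 504 × 34.1 = 17186 m².
From Q = K·A·i, i = Q / (K·A) = 1.15e+06 / (1979 × 17186) = 0.03382.
Head loss Δh = i · L = 0.03382 × 1400 = 47.35 m.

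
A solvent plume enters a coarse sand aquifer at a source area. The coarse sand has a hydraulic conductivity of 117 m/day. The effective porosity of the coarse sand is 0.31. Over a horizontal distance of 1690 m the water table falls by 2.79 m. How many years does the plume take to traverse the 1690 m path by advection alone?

7.43

Hydraulic gradient i = Δh / L = 2.79 / 1690 = 0.001651.
Darcy flux q = K · i = 117.0 × 0.001651 = 0.1932 m/day.
Seepage velocity v = q / n_e = 0.1932 / 0.31 = 0.6231 m/day.
Travel time t = L / v = 1690 / 0.6231 = 2712 days = 7.426 years.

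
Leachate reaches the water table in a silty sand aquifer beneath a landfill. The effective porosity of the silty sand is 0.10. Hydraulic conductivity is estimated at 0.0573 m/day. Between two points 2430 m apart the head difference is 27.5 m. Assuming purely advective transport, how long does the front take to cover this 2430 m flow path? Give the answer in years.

1030

Hydraulic gradient i = Δh / L = 27.5 / 2430 = 0.01132.
Darcy flux q = K · i = 0.05730 × 0.01132 = 0.0006485 m/day.
Seepage velocity v = q / n_e = 0.0006485 / 0.10 = 0.006485 m/day.
Travel time t = L / v = 2430 / 0.006485 = 3.747e+05 days = 1026 years.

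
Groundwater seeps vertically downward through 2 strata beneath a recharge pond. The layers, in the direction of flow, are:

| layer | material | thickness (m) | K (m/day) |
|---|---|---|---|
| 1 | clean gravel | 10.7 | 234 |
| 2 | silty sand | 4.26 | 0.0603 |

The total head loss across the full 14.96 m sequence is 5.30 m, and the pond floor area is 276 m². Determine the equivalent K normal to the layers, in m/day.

0.212

Flow is perpendicular to layering, so the layers act in series and the equivalent K is the thickness-weighted harmonic mean.
Total thickness L = 10.7 + 4.26 = 14.96 m.
Σ(b_i/K_i) = 10.7/234 + 4.26/0.0603 = 70.69 d.
K_eq = L / Σ(b_i/K_i) = 14.96 / 70.69 = 0.2116 m/day.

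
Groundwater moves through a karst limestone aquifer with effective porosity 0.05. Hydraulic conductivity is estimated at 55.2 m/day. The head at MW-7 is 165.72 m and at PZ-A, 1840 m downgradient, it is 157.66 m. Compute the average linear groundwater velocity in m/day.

Hydraulic gradient i = (165.72 − 157.66) / 1840 = 8.06 / 1840 = 0.004380.
Darcy flux q = K · i = 55.20 × 0.004380 = 0.2418 m/day.
Seepage velocity v = q / n_e = 0.2418 / 0.05 = 4.836 m/day.

4.84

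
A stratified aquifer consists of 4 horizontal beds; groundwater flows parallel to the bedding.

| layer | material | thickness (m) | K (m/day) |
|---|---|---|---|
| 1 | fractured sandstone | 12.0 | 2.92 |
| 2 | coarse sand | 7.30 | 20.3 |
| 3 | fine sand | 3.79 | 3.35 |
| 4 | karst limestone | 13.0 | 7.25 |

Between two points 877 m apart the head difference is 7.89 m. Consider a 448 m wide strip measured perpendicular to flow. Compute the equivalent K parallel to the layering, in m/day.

Flow is parallel to layering, so each bed carries its own Darcy discharge and the transmissivities add.
Σ(K_i·b_i) = 2.92×12.0 + 20.3×7.30 + 3.35×3.79 + 7.25×13.0 = 290.2 m²/day.
Total thickness b = 36.09 m, so K_eq = Σ(K_i·b_i)/b = 8.040 m/day.

8.04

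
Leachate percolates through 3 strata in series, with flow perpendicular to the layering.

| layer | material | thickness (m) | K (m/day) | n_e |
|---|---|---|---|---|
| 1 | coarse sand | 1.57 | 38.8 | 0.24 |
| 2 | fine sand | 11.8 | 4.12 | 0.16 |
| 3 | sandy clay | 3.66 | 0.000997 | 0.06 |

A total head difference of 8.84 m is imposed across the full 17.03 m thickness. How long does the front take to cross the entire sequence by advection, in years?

2.83

With flow normal to the layers, continuity requires the same specific discharge q through every layer.
Σ(b_i/K_i) = 1.57/38.8 + 11.8/4.12 + 3.66/0.000997 = 3674 d.
q = Δh / Σ(b_i/K_i) = 8.84 / 3674 = 0.002406 m/day.
In each layer the seepage velocity is v_i = q/n_i, so the layer transit time is t_i = b_i·n_i / q:
  layer 1 (coarse sand): t_1 = 1.57 × 0.24 / 0.002406 = 156.6 d
  layer 2 (fine sand): t_2 = 11.8 × 0.16 / 0.002406 = 784.7 d
  layer 3 (sandy clay): t_3 = 3.66 × 0.06 / 0.002406 = 91.27 d
Total t = Σ t_i = 1033 days = 2.827 years.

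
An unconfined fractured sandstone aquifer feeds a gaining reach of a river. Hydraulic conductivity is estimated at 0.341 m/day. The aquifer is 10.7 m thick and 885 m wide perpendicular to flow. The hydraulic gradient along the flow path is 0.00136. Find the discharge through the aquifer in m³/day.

Cross-sectional area A = 885 × 10.7 = 9470 m².
Hydraulic gradient i = 0.00136.
Darcy's law: Q = K · A · i = 0.3410 × 9470 × 0.001360 = 4.392 m³/day.

4.39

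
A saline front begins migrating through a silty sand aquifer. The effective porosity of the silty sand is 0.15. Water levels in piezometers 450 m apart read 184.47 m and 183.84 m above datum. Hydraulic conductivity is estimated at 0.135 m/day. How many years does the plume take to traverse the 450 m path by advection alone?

978

Hydraulic gradient i = (184.47 − 183.84) / 450 = 0.63 / 450 = 0.001400.
Darcy flux q = K · i = 0.1350 × 0.001400 = 0.0001890 m/day.
Seepage velocity v = q / n_e = 0.0001890 / 0.15 = 0.001260 m/day.
Travel time t = L / v = 450 / 0.001260 = 3.571e+05 days = 977.8 years.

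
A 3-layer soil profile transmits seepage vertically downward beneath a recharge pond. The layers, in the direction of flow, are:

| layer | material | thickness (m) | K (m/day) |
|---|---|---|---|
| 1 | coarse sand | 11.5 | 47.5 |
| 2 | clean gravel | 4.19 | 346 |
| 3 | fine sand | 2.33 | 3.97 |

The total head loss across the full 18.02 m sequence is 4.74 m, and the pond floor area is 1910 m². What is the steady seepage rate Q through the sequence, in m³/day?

Flow is perpendicular to layering, so the layers act in series and the equivalent K is the thickness-weighted harmonic mean.
Total thickness L = 11.5 + 4.19 + 2.33 = 18.02 m.
Σ(b_i/K_i) = 11.5/47.5 + 4.19/346 + 2.33/3.97 = 0.8411 d.
K_eq = L / Σ(b_i/K_i) = 18.02 / 0.8411 = 21.42 m/day.
Q = K_eq · A · (Δh/L) = 21.42 × 1910 × (4.74/18.02) = 10764 m³/day.

10800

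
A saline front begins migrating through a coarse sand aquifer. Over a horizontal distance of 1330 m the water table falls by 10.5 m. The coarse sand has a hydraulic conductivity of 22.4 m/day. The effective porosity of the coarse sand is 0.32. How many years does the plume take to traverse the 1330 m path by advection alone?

6.59

Hydraulic gradient i = Δh / L = 10.5 / 1330 = 0.007895.
Darcy flux q = K · i = 22.40 × 0.007895 = 0.1768 m/day.
Seepage velocity v = q / n_e = 0.1768 / 0.32 = 0.5526 m/day.
Travel time t = L / v = 1330 / 0.5526 = 2407 days = 6.589 years.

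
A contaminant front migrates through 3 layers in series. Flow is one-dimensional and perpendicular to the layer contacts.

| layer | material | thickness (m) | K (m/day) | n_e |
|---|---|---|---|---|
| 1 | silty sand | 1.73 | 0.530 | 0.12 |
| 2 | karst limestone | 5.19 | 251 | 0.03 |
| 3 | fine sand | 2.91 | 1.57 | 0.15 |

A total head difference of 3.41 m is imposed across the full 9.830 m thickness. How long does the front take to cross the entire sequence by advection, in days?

With flow normal to the layers, continuity requires the same specific discharge q through every layer.
Σ(b_i/K_i) = 1.73/0.530 + 5.19/251 + 2.91/1.57 = 5.138 d.
q = Δh / Σ(b_i/K_i) = 3.41 / 5.138 = 0.6636 m/day.
In each layer the seepage velocity is v_i = q/n_i, so the layer transit time is t_i = b_i·n_i / q:
  layer 1 (silty sand): t_1 = 1.73 × 0.12 / 0.6636 = 0.3128 d
  layer 2 (karst limestone): t_2 = 5.19 × 0.03 / 0.6636 = 0.2346 d
  layer 3 (fine sand): t_3 = 2.91 × 0.15 / 0.6636 = 0.6577 d
Total t = Σ t_i = 1.205 days.

1.21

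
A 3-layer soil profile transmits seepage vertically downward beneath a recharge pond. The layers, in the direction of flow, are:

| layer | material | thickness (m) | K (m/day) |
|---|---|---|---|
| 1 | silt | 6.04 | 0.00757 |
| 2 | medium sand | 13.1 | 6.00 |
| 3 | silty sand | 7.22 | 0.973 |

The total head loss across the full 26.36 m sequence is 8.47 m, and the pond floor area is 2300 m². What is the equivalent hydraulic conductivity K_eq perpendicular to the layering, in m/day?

0.0326

Flow is perpendicular to layering, so the layers act in series and the equivalent K is the thickness-weighted harmonic mean.
Total thickness L = 6.04 + 13.1 + 7.22 = 26.36 m.
Σ(b_i/K_i) = 6.04/0.00757 + 13.1/6.00 + 7.22/0.973 = 807.5 d.
K_eq = L / Σ(b_i/K_i) = 26.36 / 807.5 = 0.03264 m/day.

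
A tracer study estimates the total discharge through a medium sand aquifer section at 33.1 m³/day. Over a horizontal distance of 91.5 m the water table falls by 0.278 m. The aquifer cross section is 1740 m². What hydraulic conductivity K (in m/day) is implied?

Hydraulic gradient i = Δh / L = 0.278 / 91.5 = 0.003038.
From Q = K·A·i, K = Q / (A·i) = 33.1 / (1740 × 0.003038) = 6.261 m/day.

6.26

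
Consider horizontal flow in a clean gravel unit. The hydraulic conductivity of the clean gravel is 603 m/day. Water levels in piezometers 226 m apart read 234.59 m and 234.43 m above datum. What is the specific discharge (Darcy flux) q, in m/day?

Hydraulic gradient i = (234.59 − 234.43) / 226 = 0.16 / 226 = 0.0007080.
Specific discharge q = K · i = 603.0 × 0.0007080 = 0.4269 m/day.

0.427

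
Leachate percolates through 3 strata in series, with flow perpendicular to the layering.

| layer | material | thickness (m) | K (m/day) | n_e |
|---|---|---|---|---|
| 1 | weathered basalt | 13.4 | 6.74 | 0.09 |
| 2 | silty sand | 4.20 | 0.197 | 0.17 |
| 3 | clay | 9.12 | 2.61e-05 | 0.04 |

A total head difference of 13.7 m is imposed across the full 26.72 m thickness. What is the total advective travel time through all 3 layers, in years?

With flow normal to the layers, continuity requires the same specific discharge q through every layer.
Σ(b_i/K_i) = 13.4/6.74 + 4.20/0.197 + 9.12/2.61e-05 = 3.494e+05 d.
q = Δh / Σ(b_i/K_i) = 13.7 / 3.494e+05 = 3.920e-05 m/day.
In each layer the seepage velocity is v_i = q/n_i, so the layer transit time is t_i = b_i·n_i / q:
  layer 1 (weathered basalt): t_1 = 13.4 × 0.09 / 3.920e-05 = 30762 d
  layer 2 (silty sand): t_2 = 4.20 × 0.17 / 3.920e-05 = 18212 d
  layer 3 (clay): t_3 = 9.12 × 0.04 / 3.920e-05 = 9305 d
Total t = Σ t_i = 58279 days = 159.6 years.

160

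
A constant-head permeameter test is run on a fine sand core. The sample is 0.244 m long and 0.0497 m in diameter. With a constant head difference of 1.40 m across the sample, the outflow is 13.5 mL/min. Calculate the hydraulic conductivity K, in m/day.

1.75

Cross-sectional area A = π·(d/2)² = π × (0.0497/2)² = 0.001940 m².
Convert discharge: 13.5 mL/min = 2.250e-07 m³/s.
Darcy's law rearranged: K = Q·L / (A·Δh) = 2.250e-07 × 0.244 / (0.001940 × 1.40) = 2.021e-05 m/s = 1.746 m/day.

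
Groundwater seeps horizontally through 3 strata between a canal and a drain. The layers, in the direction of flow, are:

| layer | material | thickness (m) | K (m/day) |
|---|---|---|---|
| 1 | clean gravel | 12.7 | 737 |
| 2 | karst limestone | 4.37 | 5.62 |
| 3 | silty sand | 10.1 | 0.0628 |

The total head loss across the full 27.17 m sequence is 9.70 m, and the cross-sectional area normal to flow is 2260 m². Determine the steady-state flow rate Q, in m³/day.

Flow is perpendicular to layering, so the layers act in series and the equivalent K is the thickness-weighted harmonic mean.
Total thickness L = 12.7 + 4.37 + 10.1 = 27.17 m.
Σ(b_i/K_i) = 12.7/737 + 4.37/5.62 + 10.1/0.0628 = 161.6 d.
K_eq = L / Σ(b_i/K_i) = 27.17 / 161.6 = 0.1681 m/day.
Q = K_eq · A · (Δh/L) = 0.1681 × 2260 × (9.70/27.17) = 135.6 m³/day.

136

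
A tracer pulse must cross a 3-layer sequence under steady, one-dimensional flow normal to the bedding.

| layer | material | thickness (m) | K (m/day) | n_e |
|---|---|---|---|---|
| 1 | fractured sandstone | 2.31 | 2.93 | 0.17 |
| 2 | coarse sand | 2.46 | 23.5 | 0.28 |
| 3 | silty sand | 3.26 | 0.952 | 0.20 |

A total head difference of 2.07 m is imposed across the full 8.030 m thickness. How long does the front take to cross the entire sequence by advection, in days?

With flow normal to the layers, continuity requires the same specific discharge q through every layer.
Σ(b_i/K_i) = 2.31/2.93 + 2.46/23.5 + 3.26/0.952 = 4.317 d.
q = Δh / Σ(b_i/K_i) = 2.07 / 4.317 = 0.4795 m/day.
In each layer the seepage velocity is v_i = q/n_i, so the layer transit time is t_i = b_i·n_i / q:
  layer 1 (fractured sandstone): t_1 = 2.31 × 0.17 / 0.4795 = 0.8191 d
  layer 2 (coarse sand): t_2 = 2.46 × 0.28 / 0.4795 = 1.437 d
  layer 3 (silty sand): t_3 = 3.26 × 0.20 / 0.4795 = 1.360 d
Total t = Σ t_i = 3.616 days.

3.62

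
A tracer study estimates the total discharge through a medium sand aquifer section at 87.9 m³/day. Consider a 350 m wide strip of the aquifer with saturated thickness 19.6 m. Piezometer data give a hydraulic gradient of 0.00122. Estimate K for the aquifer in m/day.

10.5

Cross-sectional area A = 350 × 19.6 = 6860 m².
Hydraulic gradient i = 0.00122.
From Q = K·A·i, K = Q / (A·i) = 87.9 / (6860 × 0.001220) = 10.50 m/day.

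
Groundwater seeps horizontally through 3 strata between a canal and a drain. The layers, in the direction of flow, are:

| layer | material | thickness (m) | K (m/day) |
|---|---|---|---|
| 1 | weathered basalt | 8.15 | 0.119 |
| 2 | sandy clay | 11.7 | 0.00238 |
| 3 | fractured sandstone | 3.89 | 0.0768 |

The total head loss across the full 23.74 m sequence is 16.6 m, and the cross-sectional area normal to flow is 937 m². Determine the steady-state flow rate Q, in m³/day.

Flow is perpendicular to layering, so the layers act in series and the equivalent K is the thickness-weighted harmonic mean.
Total thickness L = 8.15 + 11.7 + 3.89 = 23.74 m.
Σ(b_i/K_i) = 8.15/0.119 + 11.7/0.00238 + 3.89/0.0768 = 5035 d.
K_eq = L / Σ(b_i/K_i) = 23.74 / 5035 = 0.004715 m/day.
Q = K_eq · A · (Δh/L) = 0.004715 × 937 × (16.6/23.74) = 3.089 m³/day.

3.09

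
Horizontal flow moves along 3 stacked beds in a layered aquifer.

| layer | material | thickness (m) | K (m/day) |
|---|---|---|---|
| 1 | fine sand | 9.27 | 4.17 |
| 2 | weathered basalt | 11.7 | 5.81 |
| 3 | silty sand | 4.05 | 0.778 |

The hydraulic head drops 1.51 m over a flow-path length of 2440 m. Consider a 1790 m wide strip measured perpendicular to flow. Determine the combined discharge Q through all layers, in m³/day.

Flow is parallel to layering, so each bed carries its own Darcy discharge and the transmissivities add.
Σ(K_i·b_i) = 4.17×9.27 + 5.81×11.7 + 0.778×4.05 = 109.8 m²/day.
Hydraulic gradient i = Δh / L = 1.51 / 2440 = 0.0006189.
Q = Σ(K_i·b_i) · W · i = 109.8 × 1790 × 0.0006189 = 121.6 m³/day.

122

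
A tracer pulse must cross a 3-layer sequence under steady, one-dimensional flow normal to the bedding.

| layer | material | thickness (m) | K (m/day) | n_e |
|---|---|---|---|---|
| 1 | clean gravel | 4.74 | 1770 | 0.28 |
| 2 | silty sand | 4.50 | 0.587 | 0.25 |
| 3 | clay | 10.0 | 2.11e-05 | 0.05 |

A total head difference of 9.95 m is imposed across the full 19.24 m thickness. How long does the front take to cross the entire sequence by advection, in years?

With flow normal to the layers, continuity requires the same specific discharge q through every layer.
Σ(b_i/K_i) = 4.74/1770 + 4.50/0.587 + 10.0/2.11e-05 = 4.739e+05 d.
q = Δh / Σ(b_i/K_i) = 9.95 / 4.739e+05 = 2.099e-05 m/day.
In each layer the seepage velocity is v_i = q/n_i, so the layer transit time is t_i = b_i·n_i / q:
  layer 1 (clean gravel): t_1 = 4.74 × 0.28 / 2.099e-05 = 63218 d
  layer 2 (silty sand): t_2 = 4.50 × 0.25 / 2.099e-05 = 53586 d
  layer 3 (clay): t_3 = 10.0 × 0.05 / 2.099e-05 = 23816 d
Total t = Σ t_i = 1.406e+05 days = 385.0 years.

385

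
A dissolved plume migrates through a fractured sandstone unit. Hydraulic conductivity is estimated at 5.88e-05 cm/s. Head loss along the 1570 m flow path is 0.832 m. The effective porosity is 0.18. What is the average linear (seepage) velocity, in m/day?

Convert K: 5.88e-05 cm/s × 864 = 0.05080 m/day.
Hydraulic gradient i = Δh / L = 0.832 / 1570 = 0.0005299.
Darcy flux q = K · i = 0.05080 × 0.0005299 = 2.692e-05 m/day.
Seepage velocity v = q / n_e = 2.692e-05 / 0.18 = 0.0001496 m/day.

0.000150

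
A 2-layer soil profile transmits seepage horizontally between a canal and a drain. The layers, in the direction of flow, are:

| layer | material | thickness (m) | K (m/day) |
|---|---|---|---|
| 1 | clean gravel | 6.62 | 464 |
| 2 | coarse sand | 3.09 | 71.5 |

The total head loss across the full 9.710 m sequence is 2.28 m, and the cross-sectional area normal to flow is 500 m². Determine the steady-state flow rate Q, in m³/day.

Flow is perpendicular to layering, so the layers act in series and the equivalent K is the thickness-weighted harmonic mean.
Total thickness L = 6.62 + 3.09 = 9.710 m.
Σ(b_i/K_i) = 6.62/464 + 3.09/71.5 = 0.05748 d.
K_eq = L / Σ(b_i/K_i) = 9.710 / 0.05748 = 168.9 m/day.
Q = K_eq · A · (Δh/L) = 168.9 × 500 × (2.28/9.710) = 19832 m³/day.

19800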